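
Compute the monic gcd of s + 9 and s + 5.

1

Apply the Euclidean algorithm:
  s + 9 = (s + 5) + (4)
  s + 5 = ((1/4)s + 5/4)(4) + (0)
The last nonzero remainder is the constant 4, so the polynomials are coprime and gcd = 1.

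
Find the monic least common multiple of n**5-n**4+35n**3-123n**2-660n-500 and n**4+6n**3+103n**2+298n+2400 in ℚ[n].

By polynomial division,
  n**5-n**4+35n**3-123n**2-660n-500 = (n-7)(n**4+6n**3+103n**2+298n+2400) + (-26n**3+300n**2-974n+16300)
  n**4+6n**3+103n**2+298n+2400 = (-(1/26)n-114/169)(-26n**3+300n**2-974n+16300) + ((45276/169)n**2+(45276/169)n+2263800/169)
  -26n**3+300n**2-974n+16300 = (-(2197/22638)n+27547/22638)((45276/169)n**2+(45276/169)n+2263800/169) + (0)
Last nonzero remainder: (45276/169)n**2+(45276/169)n+2263800/169. Dividing through by 45276/169 gives the monic gcd n**2+n+50.
Then lcm(f, g) = f·g / gcd(f, g); expanding and making the result monic gives the answer.

n**7+4n**6+78n**5+4n**4+405n**3-9704n**2-34180n-24000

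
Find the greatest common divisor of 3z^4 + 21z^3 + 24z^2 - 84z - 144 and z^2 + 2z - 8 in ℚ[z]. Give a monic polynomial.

z^2 + 2z - 8

By polynomial division,
  3z^4 + 21z^3 + 24z^2 - 84z - 144 = (3z^2 + 15z + 18)(z^2 + 2z - 8) + (0)
The last nonzero remainder z^2 + 2z - 8 is already monic.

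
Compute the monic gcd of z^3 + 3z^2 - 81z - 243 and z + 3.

Repeated division with remainder:
  z^3 + 3z^2 - 81z - 243 = (z^2 - 81)(z + 3) + (0)
The last nonzero remainder z + 3 is already monic.

z + 3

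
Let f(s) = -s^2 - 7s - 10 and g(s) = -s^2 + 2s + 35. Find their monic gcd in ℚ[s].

s + 5

Euclidean algorithm in ℚ[s]:
  -s^2 - 7s - 10 = (-s^2 + 2s + 35) + (-9s - 45)
  -s^2 + 2s + 35 = ((1/9)s - 7/9)(-9s - 45) + (0)
Last nonzero remainder: -9s - 45. Dividing through by -9 gives the monic gcd s + 5.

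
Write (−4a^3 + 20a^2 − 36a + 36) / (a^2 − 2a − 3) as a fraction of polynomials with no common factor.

(−4a^2 + 8a − 12)/(a + 1)

By polynomial division,
  −4a^3 + 20a^2 − 36a + 36 = (−4a + 12)(a^2 − 2a − 3) + (−24a + 72)
  a^2 − 2a − 3 = (−(1/24)a − 1/24)(−24a + 72) + (0)
Last nonzero remainder: −24a + 72. Dividing through by −24 gives the monic gcd a − 3.
Cancel a − 3 from numerator and denominator to get the reduced form.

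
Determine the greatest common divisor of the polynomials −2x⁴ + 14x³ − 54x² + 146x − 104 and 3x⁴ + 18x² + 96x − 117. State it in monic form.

x³ − 3x² + 15x − 13

Repeated division with remainder:
  −2x⁴ + 14x³ − 54x² + 146x − 104 = (−2/3)(3x⁴ + 18x² + 96x − 117) + (14x³ − 42x² + 210x − 182)
  3x⁴ + 18x² + 96x − 117 = ((3/14)x + 9/14)(14x³ − 42x² + 210x − 182) + (0)
Last nonzero remainder: 14x³ − 42x² + 210x − 182. Dividing through by 14 gives the monic gcd x³ − 3x² + 15x − 13.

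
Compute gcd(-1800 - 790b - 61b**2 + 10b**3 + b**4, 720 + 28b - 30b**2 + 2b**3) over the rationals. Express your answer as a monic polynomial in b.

-36 - 5b + b**2

Repeated division with remainder:
  b**4 + 10b**3 - 61b**2 - 790b - 1800 = ((1/2)b + 25/2)(2b**3 - 30b**2 + 28b + 720) + (300b**2 - 1500b - 10800)
  2b**3 - 30b**2 + 28b + 720 = ((1/150)b - 1/15)(300b**2 - 1500b - 10800) + (0)
Last nonzero remainder: 300b**2 - 1500b - 10800. Dividing through by 300 gives the monic gcd b**2 - 5b - 36.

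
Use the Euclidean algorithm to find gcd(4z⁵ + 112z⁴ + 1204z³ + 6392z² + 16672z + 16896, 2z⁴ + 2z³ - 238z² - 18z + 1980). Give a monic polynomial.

Apply the Euclidean algorithm:
  4z⁵ + 112z⁴ + 1204z³ + 6392z² + 16672z + 16896 = (2z + 54)(2z⁴ + 2z³ - 238z² - 18z + 1980) + (1572z³ + 19280z² + 13684z - 90024)
  2z⁴ + 2z³ - 238z² - 18z + 1980 = ((1/786)z - 4427/308898)(1572z³ + 19280z² + 13684z - 90024) + ((3228512/154449)z² + (45199168/154449)z + 35513632/51483)
  1572z³ + 19280z² + 13684z - 90024 = ((60698457/807128)z - 52667109/403564)((3228512/154449)z² + (45199168/154449)z + 35513632/51483) + (0)
Last nonzero remainder: (3228512/154449)z² + (45199168/154449)z + 35513632/51483. Dividing through by 3228512/154449 gives the monic gcd z² + 14z + 33.

z² + 14z + 33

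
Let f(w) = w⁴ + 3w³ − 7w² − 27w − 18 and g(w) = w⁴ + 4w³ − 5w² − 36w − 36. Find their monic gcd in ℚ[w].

Euclidean algorithm in ℚ[w]:
  w⁴ + 3w³ − 7w² − 27w − 18 = (w⁴ + 4w³ − 5w² − 36w − 36) + (−w³ − 2w² + 9w + 18)
  w⁴ + 4w³ − 5w² − 36w − 36 = (−w − 2)(−w³ − 2w² + 9w + 18) + (0)
Last nonzero remainder: −w³ − 2w² + 9w + 18. Dividing through by −1 gives the monic gcd w³ + 2w² − 9w − 18.

w³ + 2w² − 9w − 18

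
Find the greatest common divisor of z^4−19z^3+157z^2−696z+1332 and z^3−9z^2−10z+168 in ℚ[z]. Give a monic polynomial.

z−6

Euclidean algorithm in ℚ[z]:
  z^4−19z^3+157z^2−696z+1332 = (z−10)(z^3−9z^2−10z+168) + (77z^2−964z+3012)
  z^3−9z^2−10z+168 = ((1/77)z+271/5929)(77z^2−964z+3012) + (−(29970/5929)z+179820/5929)
  77z^2−964z+3012 = (−(456533/29970)z+1488179/14985)(−(29970/5929)z+179820/5929) + (0)
Last nonzero remainder: −(29970/5929)z+179820/5929. Dividing through by −29970/5929 gives the monic gcd z−6.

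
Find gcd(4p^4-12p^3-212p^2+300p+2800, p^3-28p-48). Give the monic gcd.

p+4

Apply the Euclidean algorithm:
  4p^4-12p^3-212p^2+300p+2800 = (4p-12)(p^3-28p-48) + (-100p^2+156p+2224)
  p^3-28p-48 = (-(1/100)p-39/2500)(-100p^2+156p+2224) + (-(2079/625)p-8316/625)
  -100p^2+156p+2224 = ((62500/2079)p-347500/2079)(-(2079/625)p-8316/625) + (0)
Last nonzero remainder: -(2079/625)p-8316/625. Dividing through by -2079/625 gives the monic gcd p+4.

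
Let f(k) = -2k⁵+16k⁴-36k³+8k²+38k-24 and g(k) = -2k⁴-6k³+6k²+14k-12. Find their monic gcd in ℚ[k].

k²-2k+1

Apply the Euclidean algorithm:
  -2k⁵+16k⁴-36k³+8k²+38k-24 = (k-11)(-2k⁴-6k³+6k²+14k-12) + (-108k³+60k²+204k-156)
  -2k⁴-6k³+6k²+14k-12 = ((1/54)k+16/243)(-108k³+60k²+204k-156) + (-(140/81)k²+(280/81)k-140/81)
  -108k³+60k²+204k-156 = ((2187/35)k+3159/35)(-(140/81)k²+(280/81)k-140/81) + (0)
Last nonzero remainder: -(140/81)k²+(280/81)k-140/81. Dividing through by -140/81 gives the monic gcd k²-2k+1.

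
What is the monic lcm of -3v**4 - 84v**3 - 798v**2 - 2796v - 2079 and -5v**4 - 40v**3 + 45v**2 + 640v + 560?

By polynomial division,
  -3v**4 - 84v**3 - 798v**2 - 2796v - 2079 = (3/5)(-5v**4 - 40v**3 + 45v**2 + 640v + 560) + (-60v**3 - 825v**2 - 3180v - 2415)
  -5v**4 - 40v**3 + 45v**2 + 640v + 560 = ((1/12)v - 23/48)(-60v**3 - 825v**2 - 3180v - 2415) + (-(1365/16)v**2 - (1365/2)v - 9555/16)
  -60v**3 - 825v**2 - 3180v - 2415 = ((64/91)v + 368/91)(-(1365/16)v**2 - (1365/2)v - 9555/16) + (0)
Last nonzero remainder: -(1365/16)v**2 - (1365/2)v - 9555/16. Dividing through by -1365/16 gives the monic gcd v**2 + 8v + 7.
Then lcm(f, g) = f·g / gcd(f, g); expanding and making the result monic gives the answer.

v**6 + 28v**5 + 250v**4 + 484v**3 - 3563v**2 - 14912v - 11088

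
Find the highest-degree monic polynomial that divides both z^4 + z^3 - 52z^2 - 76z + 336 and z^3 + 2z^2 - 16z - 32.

z + 4

Apply the Euclidean algorithm:
  z^4 + z^3 - 52z^2 - 76z + 336 = (z - 1)(z^3 + 2z^2 - 16z - 32) + (-34z^2 - 60z + 304)
  z^3 + 2z^2 - 16z - 32 = (-(1/34)z - 2/289)(-34z^2 - 60z + 304) + (-(2160/289)z - 8640/289)
  -34z^2 - 60z + 304 = ((4913/1080)z - 5491/540)(-(2160/289)z - 8640/289) + (0)
Last nonzero remainder: -(2160/289)z - 8640/289. Dividing through by -2160/289 gives the monic gcd z + 4.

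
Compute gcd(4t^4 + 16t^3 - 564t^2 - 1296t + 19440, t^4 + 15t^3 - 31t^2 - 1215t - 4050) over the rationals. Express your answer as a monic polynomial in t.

Repeated division with remainder:
  4t^4 + 16t^3 - 564t^2 - 1296t + 19440 = (4)(t^4 + 15t^3 - 31t^2 - 1215t - 4050) + (-44t^3 - 440t^2 + 3564t + 35640)
  t^4 + 15t^3 - 31t^2 - 1215t - 4050 = (-(1/44)t - 5/44)(-44t^3 - 440t^2 + 3564t + 35640) + (0)
Last nonzero remainder: -44t^3 - 440t^2 + 3564t + 35640. Dividing through by -44 gives the monic gcd t^3 + 10t^2 - 81t - 810.

t^3 + 10t^2 - 81t - 810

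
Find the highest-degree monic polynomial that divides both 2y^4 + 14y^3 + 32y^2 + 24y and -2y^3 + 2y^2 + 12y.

Repeated division with remainder:
  2y^4 + 14y^3 + 32y^2 + 24y = (-y - 8)(-2y^3 + 2y^2 + 12y) + (60y^2 + 120y)
  -2y^3 + 2y^2 + 12y = (-(1/30)y + 1/10)(60y^2 + 120y) + (0)
Last nonzero remainder: 60y^2 + 120y. Dividing through by 60 gives the monic gcd y^2 + 2y.

y^2 + 2y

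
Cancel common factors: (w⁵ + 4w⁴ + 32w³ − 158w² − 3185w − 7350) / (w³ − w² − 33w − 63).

Repeated division with remainder:
  w⁵ + 4w⁴ + 32w³ − 158w² − 3185w − 7350 = (w² + 5w + 70)(w³ − w² − 33w − 63) + (140w² − 560w − 2940)
  w³ − w² − 33w − 63 = ((1/140)w + 3/140)(140w² − 560w − 2940) + (0)
Last nonzero remainder: 140w² − 560w − 2940. Dividing through by 140 gives the monic gcd w² − 4w − 21.
Cancel w² − 4w − 21 from numerator and denominator to get the reduced form.

(w³ + 8w² + 85w + 350)/(w + 3)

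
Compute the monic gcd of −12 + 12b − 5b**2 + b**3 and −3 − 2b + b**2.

1

Euclidean algorithm in ℚ[b]:
  b**3 − 5b**2 + 12b − 12 = (b − 3)(b**2 − 2b − 3) + (9b − 21)
  b**2 − 2b − 3 = ((1/9)b + 1/27)(9b − 21) + (−20/9)
  9b − 21 = (−(81/20)b + 189/20)(−20/9) + (0)
The last nonzero remainder is the constant −20/9, so the polynomials are coprime and gcd = 1.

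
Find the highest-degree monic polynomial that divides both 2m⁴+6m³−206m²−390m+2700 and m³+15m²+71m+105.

By polynomial division,
  2m⁴+6m³−206m²−390m+2700 = (2m−24)(m³+15m²+71m+105) + (12m²+1104m+5220)
  m³+15m²+71m+105 = ((1/12)m−77/12)(12m²+1104m+5220) + (6720m+33600)
  12m²+1104m+5220 = ((1/560)m+87/560)(6720m+33600) + (0)
Last nonzero remainder: 6720m+33600. Dividing through by 6720 gives the monic gcd m+5.

m+5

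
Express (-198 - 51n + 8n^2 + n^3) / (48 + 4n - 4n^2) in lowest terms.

(66 - 5n - n^2)/(-16 + 4n)

Apply the Euclidean algorithm:
  n^3 + 8n^2 - 51n - 198 = (-(1/4)n - 9/4)(-4n^2 + 4n + 48) + (-30n - 90)
  -4n^2 + 4n + 48 = ((2/15)n - 8/15)(-30n - 90) + (0)
Last nonzero remainder: -30n - 90. Dividing through by -30 gives the monic gcd n + 3.
Cancel n + 3 from numerator and denominator to get the reduced form.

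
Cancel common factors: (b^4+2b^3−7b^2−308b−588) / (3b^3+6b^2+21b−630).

By polynomial division,
  b^4+2b^3−7b^2−308b−588 = ((1/3)b)(3b^3+6b^2+21b−630) + (−14b^2−98b−588)
  3b^3+6b^2+21b−630 = (−(3/14)b+15/14)(−14b^2−98b−588) + (0)
Last nonzero remainder: −14b^2−98b−588. Dividing through by −14 gives the monic gcd b^2+7b+42.
Cancel b^2+7b+42 from numerator and denominator to get the reduced form.

(b^2−5b−14)/(3b−15)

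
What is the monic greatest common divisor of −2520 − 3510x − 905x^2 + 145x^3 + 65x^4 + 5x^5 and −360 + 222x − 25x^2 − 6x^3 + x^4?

−24 + 2x + x^2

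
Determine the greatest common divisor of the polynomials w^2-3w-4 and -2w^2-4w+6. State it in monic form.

1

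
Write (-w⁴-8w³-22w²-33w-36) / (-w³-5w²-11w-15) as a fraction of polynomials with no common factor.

(w³+5w²+7w+12)/(w²+2w+5)

Apply the Euclidean algorithm:
  -w⁴-8w³-22w²-33w-36 = (w+3)(-w³-5w²-11w-15) + (4w²+15w+9)
  -w³-5w²-11w-15 = (-(1/4)w-5/16)(4w²+15w+9) + (-(65/16)w-195/16)
  4w²+15w+9 = (-(64/65)w-48/65)(-(65/16)w-195/16) + (0)
Last nonzero remainder: -(65/16)w-195/16. Dividing through by -65/16 gives the monic gcd w+3.
Cancel w+3 from numerator and denominator to get the reduced form.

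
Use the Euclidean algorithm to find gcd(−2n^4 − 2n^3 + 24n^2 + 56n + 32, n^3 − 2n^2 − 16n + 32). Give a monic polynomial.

Apply the Euclidean algorithm:
  −2n^4 − 2n^3 + 24n^2 + 56n + 32 = (−2n − 6)(n^3 − 2n^2 − 16n + 32) + (−20n^2 + 24n + 224)
  n^3 − 2n^2 − 16n + 32 = (−(1/20)n + 1/25)(−20n^2 + 24n + 224) + (−(144/25)n + 576/25)
  −20n^2 + 24n + 224 = ((125/36)n + 175/18)(−(144/25)n + 576/25) + (0)
Last nonzero remainder: −(144/25)n + 576/25. Dividing through by −144/25 gives the monic gcd n − 4.

n − 4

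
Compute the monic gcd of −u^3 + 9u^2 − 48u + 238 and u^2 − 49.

u − 7

Apply the Euclidean algorithm:
  −u^3 + 9u^2 − 48u + 238 = (−u + 9)(u^2 − 49) + (−97u + 679)
  u^2 − 49 = (−(1/97)u − 7/97)(−97u + 679) + (0)
Last nonzero remainder: −97u + 679. Dividing through by −97 gives the monic gcd u − 7.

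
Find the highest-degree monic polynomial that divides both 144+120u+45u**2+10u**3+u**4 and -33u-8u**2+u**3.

Repeated division with remainder:
  u**4+10u**3+45u**2+120u+144 = (u+18)(u**3-8u**2-33u) + (222u**2+714u+144)
  u**3-8u**2-33u = ((1/222)u-415/8214)(222u**2+714u+144) + ((3320/1369)u+9960/1369)
  222u**2+714u+144 = ((151959/1660)u+8214/415)((3320/1369)u+9960/1369) + (0)
Last nonzero remainder: (3320/1369)u+9960/1369. Dividing through by 3320/1369 gives the monic gcd u+3.

3+u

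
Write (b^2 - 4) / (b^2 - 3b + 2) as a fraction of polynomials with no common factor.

(b + 2)/(b - 1)

By polynomial division,
  b^2 - 4 = (b^2 - 3b + 2) + (3b - 6)
  b^2 - 3b + 2 = ((1/3)b - 1/3)(3b - 6) + (0)
Last nonzero remainder: 3b - 6. Dividing through by 3 gives the monic gcd b - 2.
Cancel b - 2 from numerator and denominator to get the reduced form.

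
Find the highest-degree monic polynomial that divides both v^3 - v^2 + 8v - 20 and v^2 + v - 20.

1

Apply the Euclidean algorithm:
  v^3 - v^2 + 8v - 20 = (v - 2)(v^2 + v - 20) + (30v - 60)
  v^2 + v - 20 = ((1/30)v + 1/10)(30v - 60) + (-14)
  30v - 60 = (-(15/7)v + 30/7)(-14) + (0)
The last nonzero remainder is the constant -14, so the polynomials are coprime and gcd = 1.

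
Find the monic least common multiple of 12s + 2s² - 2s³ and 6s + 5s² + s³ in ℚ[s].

-18s - 9s² + 2s³ + s⁴

Apply the Euclidean algorithm:
  -2s³ + 2s² + 12s = (-2)(s³ + 5s² + 6s) + (12s² + 24s)
  s³ + 5s² + 6s = ((1/12)s + 1/4)(12s² + 24s) + (0)
Last nonzero remainder: 12s² + 24s. Dividing through by 12 gives the monic gcd s² + 2s.
Then lcm(f, g) = f·g / gcd(f, g); expanding and making the result monic gives the answer.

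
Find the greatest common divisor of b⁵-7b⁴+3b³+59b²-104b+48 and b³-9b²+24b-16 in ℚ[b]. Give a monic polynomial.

b³-9b²+24b-16

Apply the Euclidean algorithm:
  b⁵-7b⁴+3b³+59b²-104b+48 = (b²+2b-3)(b³-9b²+24b-16) + (0)
The last nonzero remainder b³-9b²+24b-16 is already monic.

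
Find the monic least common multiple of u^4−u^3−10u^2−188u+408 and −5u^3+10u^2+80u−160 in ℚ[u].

Apply the Euclidean algorithm:
  u^4−u^3−10u^2−188u+408 = (−(1/5)u−1/5)(−5u^3+10u^2+80u−160) + (8u^2−204u+376)
  −5u^3+10u^2+80u−160 = (−(5/8)u−235/16)(8u^2−204u+376) + (−(10725/4)u+10725/2)
  8u^2−204u+376 = (−(32/10725)u+752/10725)(−(10725/4)u+10725/2) + (0)
Last nonzero remainder: −(10725/4)u+10725/2. Dividing through by −10725/4 gives the monic gcd u−2.
Then lcm(f, g) = f·g / gcd(f, g); expanding and making the result monic gives the answer.

u^6−u^5−26u^4−172u^3+568u^2+3008u−6528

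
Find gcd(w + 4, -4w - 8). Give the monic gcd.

By polynomial division,
  w + 4 = (-1/4)(-4w - 8) + (2)
  -4w - 8 = (-2w - 4)(2) + (0)
The last nonzero remainder is the constant 2, so the polynomials are coprime and gcd = 1.

1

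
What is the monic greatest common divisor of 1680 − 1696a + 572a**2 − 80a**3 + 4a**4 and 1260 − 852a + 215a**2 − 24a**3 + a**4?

−210 + 107a − 18a**2 + a**3

By polynomial division,
  4a**4 − 80a**3 + 572a**2 − 1696a + 1680 = (4)(a**4 − 24a**3 + 215a**2 − 852a + 1260) + (16a**3 − 288a**2 + 1712a − 3360)
  a**4 − 24a**3 + 215a**2 − 852a + 1260 = ((1/16)a − 3/8)(16a**3 − 288a**2 + 1712a − 3360) + (0)
Last nonzero remainder: 16a**3 − 288a**2 + 1712a − 3360. Dividing through by 16 gives the monic gcd a**3 − 18a**2 + 107a − 210.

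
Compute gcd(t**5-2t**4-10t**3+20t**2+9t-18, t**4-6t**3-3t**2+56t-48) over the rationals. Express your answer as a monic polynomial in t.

t**2+2t-3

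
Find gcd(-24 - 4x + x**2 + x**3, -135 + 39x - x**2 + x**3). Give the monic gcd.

-3 + x

Apply the Euclidean algorithm:
  x**3 + x**2 - 4x - 24 = (x**3 - x**2 + 39x - 135) + (2x**2 - 43x + 111)
  x**3 - x**2 + 39x - 135 = ((1/2)x + 41/4)(2x**2 - 43x + 111) + ((1697/4)x - 5091/4)
  2x**2 - 43x + 111 = ((8/1697)x - 148/1697)((1697/4)x - 5091/4) + (0)
Last nonzero remainder: (1697/4)x - 5091/4. Dividing through by 1697/4 gives the monic gcd x - 3.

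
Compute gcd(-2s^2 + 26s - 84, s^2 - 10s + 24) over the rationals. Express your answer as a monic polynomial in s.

s - 6

Apply the Euclidean algorithm:
  -2s^2 + 26s - 84 = (-2)(s^2 - 10s + 24) + (6s - 36)
  s^2 - 10s + 24 = ((1/6)s - 2/3)(6s - 36) + (0)
Last nonzero remainder: 6s - 36. Dividing through by 6 gives the monic gcd s - 6.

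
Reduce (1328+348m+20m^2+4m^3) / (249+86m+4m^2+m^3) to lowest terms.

Euclidean algorithm in ℚ[m]:
  4m^3+20m^2+348m+1328 = (4)(m^3+4m^2+86m+249) + (4m^2+4m+332)
  m^3+4m^2+86m+249 = ((1/4)m+3/4)(4m^2+4m+332) + (0)
Last nonzero remainder: 4m^2+4m+332. Dividing through by 4 gives the monic gcd m^2+m+83.
Cancel m^2+m+83 from numerator and denominator to get the reduced form.

(16+4m)/(3+m)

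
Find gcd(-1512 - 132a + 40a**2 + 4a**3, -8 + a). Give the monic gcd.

Apply the Euclidean algorithm:
  4a**3 + 40a**2 - 132a - 1512 = (4a**2 + 72a + 444)(a - 8) + (2040)
  a - 8 = ((1/2040)a - 1/255)(2040) + (0)
The last nonzero remainder is the constant 2040, so the polynomials are coprime and gcd = 1.

1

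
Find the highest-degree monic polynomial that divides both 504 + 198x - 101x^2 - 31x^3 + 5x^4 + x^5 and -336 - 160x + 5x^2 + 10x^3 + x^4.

Euclidean algorithm in ℚ[x]:
  x^5 + 5x^4 - 31x^3 - 101x^2 + 198x + 504 = (x - 5)(x^4 + 10x^3 + 5x^2 - 160x - 336) + (14x^3 + 84x^2 - 266x - 1176)
  x^4 + 10x^3 + 5x^2 - 160x - 336 = ((1/14)x + 2/7)(14x^3 + 84x^2 - 266x - 1176) + (0)
Last nonzero remainder: 14x^3 + 84x^2 - 266x - 1176. Dividing through by 14 gives the monic gcd x^3 + 6x^2 - 19x - 84.

-84 - 19x + 6x^2 + x^3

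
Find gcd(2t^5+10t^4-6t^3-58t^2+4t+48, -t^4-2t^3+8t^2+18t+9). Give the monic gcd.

Euclidean algorithm in ℚ[t]:
  2t^5+10t^4-6t^3-58t^2+4t+48 = (-2t-6)(-t^4-2t^3+8t^2+18t+9) + (-2t^3+26t^2+130t+102)
  -t^4-2t^3+8t^2+18t+9 = ((1/2)t+15/2)(-2t^3+26t^2+130t+102) + (-252t^2-1008t-756)
  -2t^3+26t^2+130t+102 = ((1/126)t-17/126)(-252t^2-1008t-756) + (0)
Last nonzero remainder: -252t^2-1008t-756. Dividing through by -252 gives the monic gcd t^2+4t+3.

t^2+4t+3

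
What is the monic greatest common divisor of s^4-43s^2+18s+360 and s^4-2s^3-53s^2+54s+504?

s^3+5s^2-18s-72

Euclidean algorithm in ℚ[s]:
  s^4-43s^2+18s+360 = (s^4-2s^3-53s^2+54s+504) + (2s^3+10s^2-36s-144)
  s^4-2s^3-53s^2+54s+504 = ((1/2)s-7/2)(2s^3+10s^2-36s-144) + (0)
Last nonzero remainder: 2s^3+10s^2-36s-144. Dividing through by 2 gives the monic gcd s^3+5s^2-18s-72.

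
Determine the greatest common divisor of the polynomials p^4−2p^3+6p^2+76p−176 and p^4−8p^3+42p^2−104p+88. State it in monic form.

Apply the Euclidean algorithm:
  p^4−2p^3+6p^2+76p−176 = (p^4−8p^3+42p^2−104p+88) + (6p^3−36p^2+180p−264)
  p^4−8p^3+42p^2−104p+88 = ((1/6)p−1/3)(6p^3−36p^2+180p−264) + (0)
Last nonzero remainder: 6p^3−36p^2+180p−264. Dividing through by 6 gives the monic gcd p^3−6p^2+30p−44.

p^3−6p^2+30p−44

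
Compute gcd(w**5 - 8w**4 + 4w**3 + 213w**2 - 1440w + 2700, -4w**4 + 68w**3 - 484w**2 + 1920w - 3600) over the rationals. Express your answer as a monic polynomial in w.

Repeated division with remainder:
  w**5 - 8w**4 + 4w**3 + 213w**2 - 1440w + 2700 = (-(1/4)w - 9/4)(-4w**4 + 68w**3 - 484w**2 + 1920w - 3600) + (36w**3 - 396w**2 + 1980w - 5400)
  -4w**4 + 68w**3 - 484w**2 + 1920w - 3600 = (-(1/9)w + 2/3)(36w**3 - 396w**2 + 1980w - 5400) + (0)
Last nonzero remainder: 36w**3 - 396w**2 + 1980w - 5400. Dividing through by 36 gives the monic gcd w**3 - 11w**2 + 55w - 150.

w**3 - 11w**2 + 55w - 150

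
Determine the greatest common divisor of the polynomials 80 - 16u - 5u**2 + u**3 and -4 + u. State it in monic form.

-4 + u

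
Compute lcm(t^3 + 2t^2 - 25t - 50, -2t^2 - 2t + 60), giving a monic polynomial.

Euclidean algorithm in ℚ[t]:
  t^3 + 2t^2 - 25t - 50 = (-(1/2)t - 1/2)(-2t^2 - 2t + 60) + (4t - 20)
  -2t^2 - 2t + 60 = (-(1/2)t - 3)(4t - 20) + (0)
Last nonzero remainder: 4t - 20. Dividing through by 4 gives the monic gcd t - 5.
Then lcm(f, g) = f·g / gcd(f, g); expanding and making the result monic gives the answer.

t^4 + 8t^3 - 13t^2 - 200t - 300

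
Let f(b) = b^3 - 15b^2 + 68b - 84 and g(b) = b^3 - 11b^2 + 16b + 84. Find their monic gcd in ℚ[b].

b^2 - 13b + 42

Apply the Euclidean algorithm:
  b^3 - 15b^2 + 68b - 84 = (b^3 - 11b^2 + 16b + 84) + (-4b^2 + 52b - 168)
  b^3 - 11b^2 + 16b + 84 = (-(1/4)b - 1/2)(-4b^2 + 52b - 168) + (0)
Last nonzero remainder: -4b^2 + 52b - 168. Dividing through by -4 gives the monic gcd b^2 - 13b + 42.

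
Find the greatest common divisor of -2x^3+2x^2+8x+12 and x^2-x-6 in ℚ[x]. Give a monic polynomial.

x-3

Euclidean algorithm in ℚ[x]:
  -2x^3+2x^2+8x+12 = (-2x)(x^2-x-6) + (-4x+12)
  x^2-x-6 = (-(1/4)x-1/2)(-4x+12) + (0)
Last nonzero remainder: -4x+12. Dividing through by -4 gives the monic gcd x-3.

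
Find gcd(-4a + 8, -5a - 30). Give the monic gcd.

1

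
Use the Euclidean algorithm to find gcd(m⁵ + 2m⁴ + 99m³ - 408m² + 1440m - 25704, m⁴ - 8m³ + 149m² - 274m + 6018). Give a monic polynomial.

m² + 2m + 51

By polynomial division,
  m⁵ + 2m⁴ + 99m³ - 408m² + 1440m - 25704 = (m + 10)(m⁴ - 8m³ + 149m² - 274m + 6018) + (30m³ - 1624m² - 1838m - 85884)
  m⁴ - 8m³ + 149m² - 274m + 6018 = ((1/30)m + 346/225)(30m³ - 1624m² - 1838m - 85884) + ((609214/225)m² + (1218428/225)m + 10356638/75)
  30m³ - 1624m² - 1838m - 85884 = ((3375/304607)m - 189450/304607)((609214/225)m² + (1218428/225)m + 10356638/75) + (0)
Last nonzero remainder: (609214/225)m² + (1218428/225)m + 10356638/75. Dividing through by 609214/225 gives the monic gcd m² + 2m + 51.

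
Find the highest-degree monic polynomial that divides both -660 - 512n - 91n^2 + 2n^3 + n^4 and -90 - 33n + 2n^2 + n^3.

Apply the Euclidean algorithm:
  n^4 + 2n^3 - 91n^2 - 512n - 660 = (n)(n^3 + 2n^2 - 33n - 90) + (-58n^2 - 422n - 660)
  n^3 + 2n^2 - 33n - 90 = (-(1/58)n + 153/1682)(-58n^2 - 422n - 660) + (-(5040/841)n - 25200/841)
  -58n^2 - 422n - 660 = ((24389/2520)n + 9251/420)(-(5040/841)n - 25200/841) + (0)
Last nonzero remainder: -(5040/841)n - 25200/841. Dividing through by -5040/841 gives the monic gcd n + 5.

5 + n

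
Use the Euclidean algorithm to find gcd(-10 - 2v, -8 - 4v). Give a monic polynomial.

1

Apply the Euclidean algorithm:
  -2v - 10 = (1/2)(-4v - 8) + (-6)
  -4v - 8 = ((2/3)v + 4/3)(-6) + (0)
The last nonzero remainder is the constant -6, so the polynomials are coprime and gcd = 1.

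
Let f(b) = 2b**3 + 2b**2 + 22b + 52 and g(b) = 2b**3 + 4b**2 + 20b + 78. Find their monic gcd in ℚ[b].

Apply the Euclidean algorithm:
  2b**3 + 2b**2 + 22b + 52 = (2b**3 + 4b**2 + 20b + 78) + (-2b**2 + 2b - 26)
  2b**3 + 4b**2 + 20b + 78 = (-b - 3)(-2b**2 + 2b - 26) + (0)
Last nonzero remainder: -2b**2 + 2b - 26. Dividing through by -2 gives the monic gcd b**2 - b + 13.

b**2 - b + 13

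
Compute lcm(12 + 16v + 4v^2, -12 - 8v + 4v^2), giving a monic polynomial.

-9 - 9v + v^2 + v^3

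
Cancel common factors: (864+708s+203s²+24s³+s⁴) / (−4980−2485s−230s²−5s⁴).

(−72−17s−s²)/(415−35s+5s²)

By polynomial division,
  s⁴+24s³+203s²+708s+864 = (−1/5)(−5s⁴−230s²−2485s−4980) + (24s³+157s²+211s−132)
  −5s⁴−230s²−2485s−4980 = (−(5/24)s+785/576)(24s³+157s²+211s−132) + (−(230405/576)s²−(1612835/576)s−230405/48)
  24s³+157s²+211s−132 = (−(13824/230405)s+6336/230405)(−(230405/576)s²−(1612835/576)s−230405/48) + (0)
Last nonzero remainder: −(230405/576)s²−(1612835/576)s−230405/48. Dividing through by −230405/576 gives the monic gcd s²+7s+12.
Cancel s²+7s+12 from numerator and denominator to get the reduced form.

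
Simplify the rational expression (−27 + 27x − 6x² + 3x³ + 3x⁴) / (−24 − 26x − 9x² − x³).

(9 − 12x + 6x² − 3x³)/(8 + 6x + x²)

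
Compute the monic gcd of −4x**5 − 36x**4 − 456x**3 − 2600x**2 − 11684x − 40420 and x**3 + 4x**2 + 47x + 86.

x**2 + 2x + 43

By polynomial division,
  −4x**5 − 36x**4 − 456x**3 − 2600x**2 − 11684x − 40420 = (−4x**2 − 20x − 188)(x**3 + 4x**2 + 47x + 86) + (−564x**2 − 1128x − 24252)
  x**3 + 4x**2 + 47x + 86 = (−(1/564)x − 1/282)(−564x**2 − 1128x − 24252) + (0)
Last nonzero remainder: −564x**2 − 1128x − 24252. Dividing through by −564 gives the monic gcd x**2 + 2x + 43.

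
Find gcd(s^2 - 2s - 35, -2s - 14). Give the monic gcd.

Euclidean algorithm in ℚ[s]:
  s^2 - 2s - 35 = (-(1/2)s + 9/2)(-2s - 14) + (28)
  -2s - 14 = (-(1/14)s - 1/2)(28) + (0)
The last nonzero remainder is the constant 28, so the polynomials are coprime and gcd = 1.

1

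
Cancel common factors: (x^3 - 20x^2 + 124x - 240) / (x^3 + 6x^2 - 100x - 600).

(x^2 - 10x + 24)/(x^2 + 16x + 60)

By polynomial division,
  x^3 - 20x^2 + 124x - 240 = (x^3 + 6x^2 - 100x - 600) + (-26x^2 + 224x + 360)
  x^3 + 6x^2 - 100x - 600 = (-(1/26)x - 95/169)(-26x^2 + 224x + 360) + ((6720/169)x - 67200/169)
  -26x^2 + 224x + 360 = (-(2197/3360)x - 507/560)((6720/169)x - 67200/169) + (0)
Last nonzero remainder: (6720/169)x - 67200/169. Dividing through by 6720/169 gives the monic gcd x - 10.
Cancel x - 10 from numerator and denominator to get the reduced form.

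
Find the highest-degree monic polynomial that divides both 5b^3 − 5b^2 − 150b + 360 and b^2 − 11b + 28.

b − 4

Euclidean algorithm in ℚ[b]:
  5b^3 − 5b^2 − 150b + 360 = (5b + 50)(b^2 − 11b + 28) + (260b − 1040)
  b^2 − 11b + 28 = ((1/260)b − 7/260)(260b − 1040) + (0)
Last nonzero remainder: 260b − 1040. Dividing through by 260 gives the monic gcd b − 4.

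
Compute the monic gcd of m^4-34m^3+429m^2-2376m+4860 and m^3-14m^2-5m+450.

m^2-19m+90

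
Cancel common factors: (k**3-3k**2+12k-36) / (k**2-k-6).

By polynomial division,
  k**3-3k**2+12k-36 = (k-2)(k**2-k-6) + (16k-48)
  k**2-k-6 = ((1/16)k+1/8)(16k-48) + (0)
Last nonzero remainder: 16k-48. Dividing through by 16 gives the monic gcd k-3.
Cancel k-3 from numerator and denominator to get the reduced form.

(k**2+12)/(k+2)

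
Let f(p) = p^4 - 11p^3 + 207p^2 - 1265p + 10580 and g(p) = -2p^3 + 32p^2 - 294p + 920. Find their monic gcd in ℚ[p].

p^2 - 11p + 92

Repeated division with remainder:
  p^4 - 11p^3 + 207p^2 - 1265p + 10580 = (-(1/2)p - 5/2)(-2p^3 + 32p^2 - 294p + 920) + (140p^2 - 1540p + 12880)
  -2p^3 + 32p^2 - 294p + 920 = (-(1/70)p + 1/14)(140p^2 - 1540p + 12880) + (0)
Last nonzero remainder: 140p^2 - 1540p + 12880. Dividing through by 140 gives the monic gcd p^2 - 11p + 92.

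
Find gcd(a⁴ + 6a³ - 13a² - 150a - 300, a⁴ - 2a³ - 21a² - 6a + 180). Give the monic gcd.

Repeated division with remainder:
  a⁴ + 6a³ - 13a² - 150a - 300 = (a⁴ - 2a³ - 21a² - 6a + 180) + (8a³ + 8a² - 144a - 480)
  a⁴ - 2a³ - 21a² - 6a + 180 = ((1/8)a - 3/8)(8a³ + 8a² - 144a - 480) + (0)
Last nonzero remainder: 8a³ + 8a² - 144a - 480. Dividing through by 8 gives the monic gcd a³ + a² - 18a - 60.

a³ + a² - 18a - 60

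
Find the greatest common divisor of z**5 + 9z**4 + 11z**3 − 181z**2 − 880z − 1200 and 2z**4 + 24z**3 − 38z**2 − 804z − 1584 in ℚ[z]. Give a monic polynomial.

z**2 + 7z + 12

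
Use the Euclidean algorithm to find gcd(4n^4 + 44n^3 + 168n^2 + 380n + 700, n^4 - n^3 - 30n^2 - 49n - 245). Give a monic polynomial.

n^3 + 6n^2 + 12n + 35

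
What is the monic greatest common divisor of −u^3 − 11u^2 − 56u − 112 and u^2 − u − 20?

Euclidean algorithm in ℚ[u]:
  −u^3 − 11u^2 − 56u − 112 = (−u − 12)(u^2 − u − 20) + (−88u − 352)
  u^2 − u − 20 = (−(1/88)u + 5/88)(−88u − 352) + (0)
Last nonzero remainder: −88u − 352. Dividing through by −88 gives the monic gcd u + 4.

u + 4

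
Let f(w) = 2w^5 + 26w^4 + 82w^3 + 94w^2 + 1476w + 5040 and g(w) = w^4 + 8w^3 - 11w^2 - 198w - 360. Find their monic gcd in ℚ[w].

Apply the Euclidean algorithm:
  2w^5 + 26w^4 + 82w^3 + 94w^2 + 1476w + 5040 = (2w + 10)(w^4 + 8w^3 - 11w^2 - 198w - 360) + (24w^3 + 600w^2 + 4176w + 8640)
  w^4 + 8w^3 - 11w^2 - 198w - 360 = ((1/24)w - 17/24)(24w^3 + 600w^2 + 4176w + 8640) + (240w^2 + 2400w + 5760)
  24w^3 + 600w^2 + 4176w + 8640 = ((1/10)w + 3/2)(240w^2 + 2400w + 5760) + (0)
Last nonzero remainder: 240w^2 + 2400w + 5760. Dividing through by 240 gives the monic gcd w^2 + 10w + 24.

w^2 + 10w + 24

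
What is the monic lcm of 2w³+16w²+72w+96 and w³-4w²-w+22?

w⁵+2w⁴-w³-80w²+108w+528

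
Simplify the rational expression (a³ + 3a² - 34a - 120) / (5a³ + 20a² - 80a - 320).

(a² - a - 30)/(5a² - 80)

Repeated division with remainder:
  a³ + 3a² - 34a - 120 = (1/5)(5a³ + 20a² - 80a - 320) + (-a² - 18a - 56)
  5a³ + 20a² - 80a - 320 = (-5a + 70)(-a² - 18a - 56) + (900a + 3600)
  -a² - 18a - 56 = (-(1/900)a - 7/450)(900a + 3600) + (0)
Last nonzero remainder: 900a + 3600. Dividing through by 900 gives the monic gcd a + 4.
Cancel a + 4 from numerator and denominator to get the reduced form.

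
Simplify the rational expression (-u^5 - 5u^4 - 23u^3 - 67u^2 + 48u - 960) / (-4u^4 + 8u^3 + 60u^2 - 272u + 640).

Euclidean algorithm in ℚ[u]:
  -u^5 - 5u^4 - 23u^3 - 67u^2 + 48u - 960 = ((1/4)u + 7/4)(-4u^4 + 8u^3 + 60u^2 - 272u + 640) + (-52u^3 - 104u^2 + 364u - 2080)
  -4u^4 + 8u^3 + 60u^2 - 272u + 640 = ((1/13)u - 4/13)(-52u^3 - 104u^2 + 364u - 2080) + (0)
Last nonzero remainder: -52u^3 - 104u^2 + 364u - 2080. Dividing through by -52 gives the monic gcd u^3 + 2u^2 - 7u + 40.
Cancel u^3 + 2u^2 - 7u + 40 from numerator and denominator to get the reduced form.

(u^2 + 3u + 24)/(4u - 16)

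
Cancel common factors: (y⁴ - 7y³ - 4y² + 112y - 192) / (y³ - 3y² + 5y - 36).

(y³ - 3y² - 16y + 48)/(y² + y + 9)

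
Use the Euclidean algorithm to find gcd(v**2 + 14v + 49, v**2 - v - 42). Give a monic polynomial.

By polynomial division,
  v**2 + 14v + 49 = (v**2 - v - 42) + (15v + 91)
  v**2 - v - 42 = ((1/15)v - 106/225)(15v + 91) + (196/225)
  15v + 91 = ((3375/196)v + 2925/28)(196/225) + (0)
The last nonzero remainder is the constant 196/225, so the polynomials are coprime and gcd = 1.

1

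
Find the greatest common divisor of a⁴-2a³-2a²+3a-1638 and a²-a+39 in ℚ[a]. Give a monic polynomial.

Euclidean algorithm in ℚ[a]:
  a⁴-2a³-2a²+3a-1638 = (a²-a-42)(a²-a+39) + (0)
The last nonzero remainder a²-a+39 is already monic.

a²-a+39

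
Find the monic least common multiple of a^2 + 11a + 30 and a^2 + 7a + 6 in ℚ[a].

a^3 + 12a^2 + 41a + 30

Repeated division with remainder:
  a^2 + 11a + 30 = (a^2 + 7a + 6) + (4a + 24)
  a^2 + 7a + 6 = ((1/4)a + 1/4)(4a + 24) + (0)
Last nonzero remainder: 4a + 24. Dividing through by 4 gives the monic gcd a + 6.
Then lcm(f, g) = f·g / gcd(f, g); expanding and making the result monic gives the answer.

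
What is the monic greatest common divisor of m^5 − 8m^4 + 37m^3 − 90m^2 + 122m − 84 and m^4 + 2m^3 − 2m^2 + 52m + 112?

m^2 − 4m + 14

By polynomial division,
  m^5 − 8m^4 + 37m^3 − 90m^2 + 122m − 84 = (m − 10)(m^4 + 2m^3 − 2m^2 + 52m + 112) + (59m^3 − 162m^2 + 530m + 1036)
  m^4 + 2m^3 − 2m^2 + 52m + 112 = ((1/59)m + 280/3481)(59m^3 − 162m^2 + 530m + 1036) + ((7128/3481)m^2 − (28512/3481)m + 99792/3481)
  59m^3 − 162m^2 + 530m + 1036 = ((205379/7128)m + 128797/3564)((7128/3481)m^2 − (28512/3481)m + 99792/3481) + (0)
Last nonzero remainder: (7128/3481)m^2 − (28512/3481)m + 99792/3481. Dividing through by 7128/3481 gives the monic gcd m^2 − 4m + 14.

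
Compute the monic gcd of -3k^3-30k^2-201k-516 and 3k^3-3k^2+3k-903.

k^2+6k+43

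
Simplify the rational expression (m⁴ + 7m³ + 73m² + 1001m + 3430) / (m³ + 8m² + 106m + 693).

(m³ + 73m + 490)/(m² + m + 99)

Apply the Euclidean algorithm:
  m⁴ + 7m³ + 73m² + 1001m + 3430 = (m - 1)(m³ + 8m² + 106m + 693) + (-25m² + 414m + 4123)
  m³ + 8m² + 106m + 693 = (-(1/25)m - 614/625)(-25m² + 414m + 4123) + ((423521/625)m + 2964647/625)
  -25m² + 414m + 4123 = (-(15625/423521)m + 368125/423521)((423521/625)m + 2964647/625) + (0)
Last nonzero remainder: (423521/625)m + 2964647/625. Dividing through by 423521/625 gives the monic gcd m + 7.
Cancel m + 7 from numerator and denominator to get the reduced form.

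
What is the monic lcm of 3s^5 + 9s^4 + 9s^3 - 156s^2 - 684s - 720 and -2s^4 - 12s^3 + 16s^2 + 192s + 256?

s^7 + 11s^6 + 43s^5 + 20s^4 - 596s^3 - 2896s^2 - 5568s - 3840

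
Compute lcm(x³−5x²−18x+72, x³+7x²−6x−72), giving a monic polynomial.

x⁴+x³−48x²−36x+432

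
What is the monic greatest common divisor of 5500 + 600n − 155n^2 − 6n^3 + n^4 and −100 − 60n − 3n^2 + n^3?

−50 − 5n + n^2

Euclidean algorithm in ℚ[n]:
  n^4 − 6n^3 − 155n^2 + 600n + 5500 = (n − 3)(n^3 − 3n^2 − 60n − 100) + (−104n^2 + 520n + 5200)
  n^3 − 3n^2 − 60n − 100 = (−(1/104)n − 1/52)(−104n^2 + 520n + 5200) + (0)
Last nonzero remainder: −104n^2 + 520n + 5200. Dividing through by −104 gives the monic gcd n^2 − 5n − 50.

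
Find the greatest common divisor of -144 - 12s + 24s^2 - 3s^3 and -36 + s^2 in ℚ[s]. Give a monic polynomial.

-6 + s

Repeated division with remainder:
  -3s^3 + 24s^2 - 12s - 144 = (-3s + 24)(s^2 - 36) + (-120s + 720)
  s^2 - 36 = (-(1/120)s - 1/20)(-120s + 720) + (0)
Last nonzero remainder: -120s + 720. Dividing through by -120 gives the monic gcd s - 6.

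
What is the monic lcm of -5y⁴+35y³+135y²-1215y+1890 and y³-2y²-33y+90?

Euclidean algorithm in ℚ[y]:
  -5y⁴+35y³+135y²-1215y+1890 = (-5y+25)(y³-2y²-33y+90) + (20y²+60y-360)
  y³-2y²-33y+90 = ((1/20)y-1/4)(20y²+60y-360) + (0)
Last nonzero remainder: 20y²+60y-360. Dividing through by 20 gives the monic gcd y²+3y-18.
Then lcm(f, g) = f·g / gcd(f, g); expanding and making the result monic gives the answer.

y⁵-12y⁴+8y³+378y²-1593y+1890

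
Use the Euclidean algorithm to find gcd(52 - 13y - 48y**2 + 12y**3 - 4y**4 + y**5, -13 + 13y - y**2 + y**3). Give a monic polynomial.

-13 + 13y - y**2 + y**3

Apply the Euclidean algorithm:
  y**5 - 4y**4 + 12y**3 - 48y**2 - 13y + 52 = (y**2 - 3y - 4)(y**3 - y**2 + 13y - 13) + (0)
The last nonzero remainder y**3 - y**2 + 13y - 13 is already monic.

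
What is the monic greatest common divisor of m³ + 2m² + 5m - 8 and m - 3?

Apply the Euclidean algorithm:
  m³ + 2m² + 5m - 8 = (m² + 5m + 20)(m - 3) + (52)
  m - 3 = ((1/52)m - 3/52)(52) + (0)
The last nonzero remainder is the constant 52, so the polynomials are coprime and gcd = 1.

1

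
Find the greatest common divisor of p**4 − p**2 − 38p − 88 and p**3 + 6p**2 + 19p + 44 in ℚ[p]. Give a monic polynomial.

p**2 + 2p + 11

Apply the Euclidean algorithm:
  p**4 − p**2 − 38p − 88 = (p − 6)(p**3 + 6p**2 + 19p + 44) + (16p**2 + 32p + 176)
  p**3 + 6p**2 + 19p + 44 = ((1/16)p + 1/4)(16p**2 + 32p + 176) + (0)
Last nonzero remainder: 16p**2 + 32p + 176. Dividing through by 16 gives the monic gcd p**2 + 2p + 11.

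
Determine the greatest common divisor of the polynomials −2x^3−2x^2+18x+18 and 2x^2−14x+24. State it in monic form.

Euclidean algorithm in ℚ[x]:
  −2x^3−2x^2+18x+18 = (−x−8)(2x^2−14x+24) + (−70x+210)
  2x^2−14x+24 = (−(1/35)x+4/35)(−70x+210) + (0)
Last nonzero remainder: −70x+210. Dividing through by −70 gives the monic gcd x−3.

x−3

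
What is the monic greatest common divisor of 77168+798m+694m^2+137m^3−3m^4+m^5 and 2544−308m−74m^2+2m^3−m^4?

106−4m+m^2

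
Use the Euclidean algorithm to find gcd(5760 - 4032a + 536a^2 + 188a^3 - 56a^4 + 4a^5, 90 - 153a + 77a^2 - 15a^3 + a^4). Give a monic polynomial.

-90 + 63a - 14a^2 + a^3

Repeated division with remainder:
  4a^5 - 56a^4 + 188a^3 + 536a^2 - 4032a + 5760 = (4a + 4)(a^4 - 15a^3 + 77a^2 - 153a + 90) + (-60a^3 + 840a^2 - 3780a + 5400)
  a^4 - 15a^3 + 77a^2 - 153a + 90 = (-(1/60)a + 1/60)(-60a^3 + 840a^2 - 3780a + 5400) + (0)
Last nonzero remainder: -60a^3 + 840a^2 - 3780a + 5400. Dividing through by -60 gives the monic gcd a^3 - 14a^2 + 63a - 90.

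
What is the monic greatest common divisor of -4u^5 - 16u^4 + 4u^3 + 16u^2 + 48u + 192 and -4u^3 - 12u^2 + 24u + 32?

Apply the Euclidean algorithm:
  -4u^5 - 16u^4 + 4u^3 + 16u^2 + 48u + 192 = (u^2 + u + 2)(-4u^3 - 12u^2 + 24u + 32) + (-16u^2 - 32u + 128)
  -4u^3 - 12u^2 + 24u + 32 = ((1/4)u + 1/4)(-16u^2 - 32u + 128) + (0)
Last nonzero remainder: -16u^2 - 32u + 128. Dividing through by -16 gives the monic gcd u^2 + 2u - 8.

u^2 + 2u - 8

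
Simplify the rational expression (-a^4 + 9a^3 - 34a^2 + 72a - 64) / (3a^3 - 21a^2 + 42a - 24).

By polynomial division,
  -a^4 + 9a^3 - 34a^2 + 72a - 64 = (-(1/3)a + 2/3)(3a^3 - 21a^2 + 42a - 24) + (-6a^2 + 36a - 48)
  3a^3 - 21a^2 + 42a - 24 = (-(1/2)a + 1/2)(-6a^2 + 36a - 48) + (0)
Last nonzero remainder: -6a^2 + 36a - 48. Dividing through by -6 gives the monic gcd a^2 - 6a + 8.
Cancel a^2 - 6a + 8 from numerator and denominator to get the reduced form.

(-a^2 + 3a - 8)/(3a - 3)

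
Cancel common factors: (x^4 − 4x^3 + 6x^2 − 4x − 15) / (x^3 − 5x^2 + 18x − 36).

Euclidean algorithm in ℚ[x]:
  x^4 − 4x^3 + 6x^2 − 4x − 15 = (x + 1)(x^3 − 5x^2 + 18x − 36) + (−7x^2 + 14x + 21)
  x^3 − 5x^2 + 18x − 36 = (−(1/7)x + 3/7)(−7x^2 + 14x + 21) + (15x − 45)
  −7x^2 + 14x + 21 = (−(7/15)x − 7/15)(15x − 45) + (0)
Last nonzero remainder: 15x − 45. Dividing through by 15 gives the monic gcd x − 3.
Cancel x − 3 from numerator and denominator to get the reduced form.

(x^3 − x^2 + 3x + 5)/(x^2 − 2x + 12)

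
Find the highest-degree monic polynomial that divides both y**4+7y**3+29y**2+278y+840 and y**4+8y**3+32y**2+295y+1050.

y**3+3y**2+17y+210

Euclidean algorithm in ℚ[y]:
  y**4+7y**3+29y**2+278y+840 = (y**4+8y**3+32y**2+295y+1050) + (−y**3−3y**2−17y−210)
  y**4+8y**3+32y**2+295y+1050 = (−y−5)(−y**3−3y**2−17y−210) + (0)
Last nonzero remainder: −y**3−3y**2−17y−210. Dividing through by −1 gives the monic gcd y**3+3y**2+17y+210.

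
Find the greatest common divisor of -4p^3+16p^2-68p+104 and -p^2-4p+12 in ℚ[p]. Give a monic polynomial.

By polynomial division,
  -4p^3+16p^2-68p+104 = (4p-32)(-p^2-4p+12) + (-244p+488)
  -p^2-4p+12 = ((1/244)p+3/122)(-244p+488) + (0)
Last nonzero remainder: -244p+488. Dividing through by -244 gives the monic gcd p-2.

p-2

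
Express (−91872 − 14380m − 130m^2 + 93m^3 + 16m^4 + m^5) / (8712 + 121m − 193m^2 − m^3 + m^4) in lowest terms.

(116 + 6m + m^2)/(−11 + m)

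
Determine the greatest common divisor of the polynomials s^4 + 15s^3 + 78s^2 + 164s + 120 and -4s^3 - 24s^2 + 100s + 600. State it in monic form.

Repeated division with remainder:
  s^4 + 15s^3 + 78s^2 + 164s + 120 = (-(1/4)s - 9/4)(-4s^3 - 24s^2 + 100s + 600) + (49s^2 + 539s + 1470)
  -4s^3 - 24s^2 + 100s + 600 = (-(4/49)s + 20/49)(49s^2 + 539s + 1470) + (0)
Last nonzero remainder: 49s^2 + 539s + 1470. Dividing through by 49 gives the monic gcd s^2 + 11s + 30.

s^2 + 11s + 30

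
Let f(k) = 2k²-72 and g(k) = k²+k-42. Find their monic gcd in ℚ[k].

Euclidean algorithm in ℚ[k]:
  2k²-72 = (2)(k²+k-42) + (-2k+12)
  k²+k-42 = (-(1/2)k-7/2)(-2k+12) + (0)
Last nonzero remainder: -2k+12. Dividing through by -2 gives the monic gcd k-6.

k-6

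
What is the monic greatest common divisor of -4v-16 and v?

Euclidean algorithm in ℚ[v]:
  -4v-16 = (-4)(v) + (-16)
  v = (-(1/16)v)(-16) + (0)
The last nonzero remainder is the constant -16, so the polynomials are coprime and gcd = 1.

1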